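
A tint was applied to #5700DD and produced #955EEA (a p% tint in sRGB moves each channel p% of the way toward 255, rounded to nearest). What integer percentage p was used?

37%

#5700DD is rgb(87, 0, 221); #955EEA is rgb(149, 94, 234).
On the G channel (widest range): 94 ≈ 0 + (p/100)(255 − 0), so p ≈ 100×(94 − 0)/(255 − 0) = 9400/255 = 36.86.
p = 37 reproduces all three channels after rounding.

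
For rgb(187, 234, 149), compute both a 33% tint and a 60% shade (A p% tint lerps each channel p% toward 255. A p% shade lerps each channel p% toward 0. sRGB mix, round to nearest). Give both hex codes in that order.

#D1F1B8, #4B5E3C

33% tint:
  R: 187 + 0.33×(255−187) = 187 + 22.44 = 209.44 → 209
  G: 234 + 0.33×(255−234) = 234 + 6.93 = 240.93 → 241
  B: 149 + 0.33×(255−149) = 149 + 34.98 = 183.98 → 184
  → #D1F1B8
60% shade:
  R: 187 + 0.6×(0−187) = 187 − 112.2 = 74.8 → 75
  G: 234 + 0.6×(0−234) = 234 − 140.4 = 93.6 → 94
  B: 149 + 0.6×(0−149) = 149 − 89.4 = 59.6 → 60
  → #4B5E3C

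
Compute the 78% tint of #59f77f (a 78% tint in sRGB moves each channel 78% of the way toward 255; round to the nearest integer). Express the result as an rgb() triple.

rgb(218, 253, 227)

#59f77f is rgb(89, 247, 127).
Per channel, c → c + 0.78(255 − c):
  R: 89 + 0.78×(255−89) = 89 + 129.48 = 218.48 → 218
  G: 247 + 6.24 = 253.24 → 253
  B: 127 + 0.78×(255−127) = 127 + 99.84 = 226.84 → 227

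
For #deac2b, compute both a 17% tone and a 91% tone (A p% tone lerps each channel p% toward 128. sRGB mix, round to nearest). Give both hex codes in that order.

#cea539, #888478

#deac2b is rgb(222, 172, 43).
17% tone:
  R: 222 + 0.17×(128−222) = 222 − 15.98 = 206.02 → 206
  G: 172 + 0.17×(128−172) = 172 − 7.48 = 164.52 → 165
  B: 43 + 0.17×(128−43) = 43 + 14.45 = 57.45 → 57
  → #cea539
91% tone:
  R: 222 − 85.54 = 136.46 → 136
  G: 172 + 0.91×(128−172) = 172 − 40.04 = 131.96 → 132
  B: 43 + 0.91×(128−43) = 43 + 77.35 = 120.35 → 120
  → #888478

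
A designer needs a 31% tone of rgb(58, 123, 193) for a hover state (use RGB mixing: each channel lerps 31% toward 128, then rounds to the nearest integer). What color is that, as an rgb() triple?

rgb(80, 125, 173)

Lerp each channel 31% toward 128:
  R: 58 + 0.31×(128−58) = 58 + 21.7 = 79.7 → 80
  G: 123 + 0.31×(128−123) = 123 + 1.55 = 124.55 → 125
  B: 193 + 0.31×(128−193) = 193 − 20.15 = 172.85 → 173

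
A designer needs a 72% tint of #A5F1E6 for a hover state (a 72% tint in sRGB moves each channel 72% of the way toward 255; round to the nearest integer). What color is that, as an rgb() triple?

#A5F1E6 is rgb(165, 241, 230).
A 72% tint moves each channel 72% toward 255:
  R: 165 + 0.72×(255−165) = 165 + 64.8 = 229.8 → 230
  G: 241 + 10.08 = 251.08 → 251
  B: 230 + 0.72×(255−230) = 230 + 18 = 248 → 248

rgb(230, 251, 248)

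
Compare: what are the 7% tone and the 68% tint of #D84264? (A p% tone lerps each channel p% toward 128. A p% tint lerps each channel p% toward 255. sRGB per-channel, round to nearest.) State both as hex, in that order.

#D24666, #F3C3CD

#D84264 is rgb(216, 66, 100).
7% tone:
  R: 216 + 0.07×(128−216) = 216 − 6.16 = 209.84 → 210
  G: 66 + 0.07×(128−66) = 66 + 4.34 = 70.34 → 70
  B: 100 + 0.07×(128−100) = 100 + 1.96 = 101.96 → 102
  → #D24666
68% tint:
  R: 216 + 0.68×(255−216) = 216 + 26.52 = 242.52 → 243
  G: 66 + 128.52 = 194.52 → 195
  B: 100 + 105.4 = 205.4 → 205
  → #F3C3CD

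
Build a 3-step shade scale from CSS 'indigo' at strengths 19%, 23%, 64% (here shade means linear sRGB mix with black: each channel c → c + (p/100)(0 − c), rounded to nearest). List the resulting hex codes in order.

#3D0069, #3A0064, #1B002F

CSS indigo is rgb(75, 0, 130).
19%: (75 − 14.25 = 60.75→61, 0→0, 130 − 24.7 = 105.3→105) → #3D0069
23%: (75 − 17.25 = 57.75→58, 0→0, 130 − 29.9 = 100.1→100) → #3A0064
64%: (75 − 48 = 27→27, 0→0, 130 − 83.2 = 46.8→47) → #1B002F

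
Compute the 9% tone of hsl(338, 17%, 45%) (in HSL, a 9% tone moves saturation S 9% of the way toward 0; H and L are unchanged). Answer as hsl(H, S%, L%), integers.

S moves 9% from 17 toward 0: 17 − 1.53 = 15.47 → 15.
H and L are unchanged.

hsl(338, 15%, 45%)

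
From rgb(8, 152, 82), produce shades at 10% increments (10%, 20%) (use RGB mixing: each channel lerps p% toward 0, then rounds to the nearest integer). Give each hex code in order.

#07894A, #067A42

10%: (8 − 0.8 = 7.2→7, 152 − 15.2 = 136.8→137, 82 − 8.2 = 73.8→74) → #07894A
20%: (8 − 1.6 = 6.4→6, 152 − 30.4 = 121.6→122, 82 − 16.4 = 65.6→66) → #067A42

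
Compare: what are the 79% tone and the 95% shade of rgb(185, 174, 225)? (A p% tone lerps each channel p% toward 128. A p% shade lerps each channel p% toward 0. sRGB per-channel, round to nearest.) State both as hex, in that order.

#8C8A94, #09090B

79% tone:
  R: 185 + 0.79×(128−185) = 185 − 45.03 = 139.97 → 140
  G: 174 + 0.79×(128−174) = 174 − 36.34 = 137.66 → 138
  B: 225 + 0.79×(128−225) = 225 − 76.63 = 148.37 → 148
  → #8C8A94
95% shade:
  R: 185 − 175.75 = 9.25 → 9
  G: 174 + 0.95×(0−174) = 174 − 165.3 = 8.7 → 9
  B: 225 − 213.75 = 11.25 → 11
  → #09090B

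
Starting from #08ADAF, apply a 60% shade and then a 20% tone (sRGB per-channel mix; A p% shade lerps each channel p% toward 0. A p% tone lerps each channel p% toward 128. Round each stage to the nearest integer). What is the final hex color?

#08ADAF is rgb(8, 173, 175).
A 60% shade moves each channel 60% toward 0:
  R: 8 − 4.8 = 3.2 → 3
  G: 173 − 103.8 = 69.2 → 69
  B: 175 + 0.6×(0−175) = 175 − 105 = 70 → 70
After the shade: rgb(3, 69, 70) = #034546.
A 20% tone moves each channel 20% toward 128:
  R: 3 + 0.2×(128−3) = 3 + 25 = 28 → 28
  G: 69 + 11.8 = 80.8 → 81
  B: 70 + 0.2×(128−70) = 70 + 11.6 = 81.6 → 82
rgb(28, 81, 82) = #1C5152.

#1C5152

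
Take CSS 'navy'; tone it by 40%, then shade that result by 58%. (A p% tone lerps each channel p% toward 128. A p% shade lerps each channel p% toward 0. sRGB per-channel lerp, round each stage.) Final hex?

CSS navy is rgb(0, 0, 128).
Per channel, c → c + 0.4(128 − c):
  R: 0 + 51.2 = 51.2 → 51
  G: 0 + 51.2 = 51.2 → 51
  B: 128 + 0.4×(128−128) = 128 + 0 = 128 → 128
After the tone: rgb(51, 51, 128) = #333380.
A 58% shade moves each channel 58% toward 0:
  R: 51 + 0.58×(0−51) = 51 − 29.58 = 21.42 → 21
  G: 51 − 29.58 = 21.42 → 21
  B: 128 + 0.58×(0−128) = 128 − 74.24 = 53.76 → 54
rgb(21, 21, 54) = #151536.

#151536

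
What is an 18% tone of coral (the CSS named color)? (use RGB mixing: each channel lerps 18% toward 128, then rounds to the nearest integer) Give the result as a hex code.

#e87f59

CSS coral is rgb(255, 127, 80).
Per channel, c → c + 0.18(128 − c):
  R: 255 − 22.86 = 232.14 → 232
  G: 127 + 0.18 = 127.18 → 127
  B: 80 + 0.18×(128−80) = 80 + 8.64 = 88.64 → 89
rgb(232, 127, 89) = #e87f59.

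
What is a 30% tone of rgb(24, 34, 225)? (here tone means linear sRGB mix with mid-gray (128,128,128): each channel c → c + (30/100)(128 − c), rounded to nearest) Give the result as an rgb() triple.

Lerp each channel 30% toward 128:
  R: 24 + 0.3×(128−24) = 24 + 31.2 = 55.2 → 55
  G: 34 + 28.2 = 62.2 → 62
  B: 225 + 0.3×(128−225) = 225 − 29.1 = 195.9 → 196

rgb(55, 62, 196)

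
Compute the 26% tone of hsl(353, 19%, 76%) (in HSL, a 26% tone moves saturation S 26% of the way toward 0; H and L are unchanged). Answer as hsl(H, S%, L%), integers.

hsl(353, 14%, 76%)

S moves 26% from 19 toward 0: 19 − 4.94 = 14.06 → 14.
H and L are unchanged.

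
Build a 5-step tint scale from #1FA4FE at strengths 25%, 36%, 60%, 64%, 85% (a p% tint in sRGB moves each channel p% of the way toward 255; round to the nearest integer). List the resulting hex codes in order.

#1FA4FE is rgb(31, 164, 254).
25%: (31 + 56 = 87→87, 164 + 22.75 = 186.75→187, 254→254) → #57BBFE
36%: (31 + 80.64 = 111.64→112, 164 + 32.76 = 196.76→197, 254→254) → #70C5FE
60%: (31 + 134.4 = 165.4→165, 164 + 54.6 = 218.6→219, 254 + 0.6 = 254.6→255) → #A5DBFF
64%: (31 + 143.36 = 174.36→174, 164 + 58.24 = 222.24→222, 254 + 0.64 = 254.64→255) → #AEDEFF
85%: (31 + 190.4 = 221.4→221, 164 + 77.35 = 241.35→241, 254 + 0.85 = 254.85→255) → #DDF1FF

#57BBFE, #70C5FE, #A5DBFF, #AEDEFF, #DDF1FF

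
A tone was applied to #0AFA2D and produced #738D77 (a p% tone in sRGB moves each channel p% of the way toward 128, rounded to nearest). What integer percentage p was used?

89%

#0AFA2D is rgb(10, 250, 45); #738D77 is rgb(115, 141, 119).
On the G channel (widest range): 141 ≈ 250 + (p/100)(128 − 250), so p ≈ 100×(141 − 250)/(128 − 250) = -10900/-122 = 89.34.
p = 89 reproduces all three channels after rounding.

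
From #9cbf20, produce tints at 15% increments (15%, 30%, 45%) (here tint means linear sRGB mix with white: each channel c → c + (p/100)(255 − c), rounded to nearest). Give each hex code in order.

#9cbf20 is rgb(156, 191, 32).
15%: (156 + 14.85 = 170.85→171, 191 + 9.6 = 200.6→201, 32 + 33.45 = 65.45→65) → #abc941
30%: (156 + 29.7 = 185.7→186, 191 + 19.2 = 210.2→210, 32 + 66.9 = 98.9→99) → #bad263
45%: (156 + 44.55 = 200.55→201, 191 + 28.8 = 219.8→220, 32 + 100.35 = 132.35→132) → #c9dc84

#abc941, #bad263, #c9dc84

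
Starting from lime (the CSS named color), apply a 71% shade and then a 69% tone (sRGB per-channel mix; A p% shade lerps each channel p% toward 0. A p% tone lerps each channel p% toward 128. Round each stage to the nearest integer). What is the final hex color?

#586f58

CSS lime is rgb(0, 255, 0).
Lerp each channel 71% toward 0:
  R: 0 + 0.71×(0−0) = 0 + 0 = 0 → 0
  G: 255 + 0.71×(0−255) = 255 − 181.05 = 73.95 → 74
  B: 0 + 0.71×(0−0) = 0 + 0 = 0 → 0
After the shade: rgb(0, 74, 0) = #004a00.
Per channel, c → c + 0.69(128 − c):
  R: 0 + 0.69×(128−0) = 0 + 88.32 = 88.32 → 88
  G: 74 + 37.26 = 111.26 → 111
  B: 0 + 0.69×(128−0) = 0 + 88.32 = 88.32 → 88
rgb(88, 111, 88) = #586f58.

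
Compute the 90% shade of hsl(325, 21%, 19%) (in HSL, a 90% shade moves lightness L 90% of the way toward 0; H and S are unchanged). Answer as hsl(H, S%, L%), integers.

hsl(325, 21%, 2%)

L moves 90% from 19 toward 0: 19 − 17.1 = 1.9 → 2.
H and S are unchanged.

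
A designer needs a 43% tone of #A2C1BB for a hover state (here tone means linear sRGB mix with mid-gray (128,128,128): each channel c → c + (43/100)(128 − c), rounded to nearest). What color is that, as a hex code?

#93A5A2

#A2C1BB is rgb(162, 193, 187).
Per channel, c → c + 0.43(128 − c):
  R: 162 + 0.43×(128−162) = 162 − 14.62 = 147.38 → 147
  G: 193 − 27.95 = 165.05 → 165
  B: 187 + 0.43×(128−187) = 187 − 25.37 = 161.63 → 162
rgb(147, 165, 162) = #93A5A2.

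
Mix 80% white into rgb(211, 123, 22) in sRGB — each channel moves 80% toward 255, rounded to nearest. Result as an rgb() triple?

rgb(246, 229, 208)

Lerp each channel 80% toward 255:
  R: 211 + 35.2 = 246.2 → 246
  G: 123 + 105.6 = 228.6 → 229
  B: 22 + 186.4 = 208.4 → 208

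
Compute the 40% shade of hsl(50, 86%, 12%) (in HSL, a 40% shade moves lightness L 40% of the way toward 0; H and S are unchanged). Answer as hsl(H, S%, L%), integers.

hsl(50, 86%, 7%)

L moves 40% from 12 toward 0: 12 − 4.8 = 7.2 → 7.
H and S are unchanged.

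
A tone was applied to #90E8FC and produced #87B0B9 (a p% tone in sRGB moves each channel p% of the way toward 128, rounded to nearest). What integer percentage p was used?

54%

#90E8FC is rgb(144, 232, 252); #87B0B9 is rgb(135, 176, 185).
On the B channel (widest range): 185 ≈ 252 + (p/100)(128 − 252), so p ≈ 100×(185 − 252)/(128 − 252) = -6700/-124 = 54.03.
p = 54 reproduces all three channels after rounding.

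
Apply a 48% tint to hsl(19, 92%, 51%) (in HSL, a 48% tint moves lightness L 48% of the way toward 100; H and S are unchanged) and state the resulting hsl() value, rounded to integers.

hsl(19, 92%, 75%)

L moves 48% from 51 toward 100: 51 + 23.52 = 74.52 → 75.
H and S are unchanged.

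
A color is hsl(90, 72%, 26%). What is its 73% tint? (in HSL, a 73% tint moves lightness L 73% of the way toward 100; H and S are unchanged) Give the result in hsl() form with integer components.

hsl(90, 72%, 80%)

L moves 73% from 26 toward 100: 26 + 54.02 = 80.02 → 80.
H and S are unchanged.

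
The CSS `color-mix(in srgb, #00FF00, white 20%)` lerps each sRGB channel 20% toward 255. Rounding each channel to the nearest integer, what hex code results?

#33FF33

#00FF00 is rgb(0, 255, 0).
A 20% tint moves each channel 20% toward 255:
  R: 0 + 51 = 51 → 51
  G: 255 + 0.2×(255−255) = 255 + 0 = 255 → 255
  B: 0 + 0.2×(255−0) = 0 + 51 = 51 → 51
rgb(51, 255, 51) = #33FF33.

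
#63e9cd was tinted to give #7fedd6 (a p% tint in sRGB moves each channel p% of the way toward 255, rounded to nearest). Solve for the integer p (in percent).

18%

#63e9cd is rgb(99, 233, 205); #7fedd6 is rgb(127, 237, 214).
On the R channel (widest range): 127 ≈ 99 + (p/100)(255 − 99), so p ≈ 100×(127 − 99)/(255 − 99) = 2800/156 = 17.95.
p = 18 reproduces all three channels after rounding.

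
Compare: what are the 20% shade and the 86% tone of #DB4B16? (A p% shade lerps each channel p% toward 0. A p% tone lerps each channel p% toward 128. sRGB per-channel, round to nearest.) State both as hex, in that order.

#DB4B16 is rgb(219, 75, 22).
20% shade:
  R: 219 − 43.8 = 175.2 → 175
  G: 75 − 15 = 60 → 60
  B: 22 − 4.4 = 17.6 → 18
  → #AF3C12
86% tone:
  R: 219 + 0.86×(128−219) = 219 − 78.26 = 140.74 → 141
  G: 75 + 45.58 = 120.58 → 121
  B: 22 + 0.86×(128−22) = 22 + 91.16 = 113.16 → 113
  → #8D7971

#AF3C12, #8D7971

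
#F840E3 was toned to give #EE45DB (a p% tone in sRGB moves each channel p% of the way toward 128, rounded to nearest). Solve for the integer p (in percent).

#F840E3 is rgb(248, 64, 227); #EE45DB is rgb(238, 69, 219).
On the R channel (widest range): 238 ≈ 248 + (p/100)(128 − 248), so p ≈ 100×(238 − 248)/(128 − 248) = -1000/-120 = 8.33.
p = 8 reproduces all three channels after rounding.

8%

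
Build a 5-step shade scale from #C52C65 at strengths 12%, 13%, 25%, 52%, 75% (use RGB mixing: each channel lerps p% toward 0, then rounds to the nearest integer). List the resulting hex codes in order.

#C52C65 is rgb(197, 44, 101).
12%: (197 − 23.64 = 173.36→173, 44 − 5.28 = 38.72→39, 101 − 12.12 = 88.88→89) → #AD2759
13%: (197 − 25.61 = 171.39→171, 44 − 5.72 = 38.28→38, 101 − 13.13 = 87.87→88) → #AB2658
25%: (197 − 49.25 = 147.75→148, 44 − 11 = 33→33, 101 − 25.25 = 75.75→76) → #94214C
52%: (197 − 102.44 = 94.56→95, 44 − 22.88 = 21.12→21, 101 − 52.52 = 48.48→48) → #5F1530
75%: (197 − 147.75 = 49.25→49, 44 − 33 = 11→11, 101 − 75.75 = 25.25→25) → #310B19

#AD2759, #AB2658, #94214C, #5F1530, #310B19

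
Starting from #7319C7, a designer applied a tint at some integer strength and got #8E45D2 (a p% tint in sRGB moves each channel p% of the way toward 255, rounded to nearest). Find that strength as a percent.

19%

#7319C7 is rgb(115, 25, 199); #8E45D2 is rgb(142, 69, 210).
On the G channel (widest range): 69 ≈ 25 + (p/100)(255 − 25), so p ≈ 100×(69 − 25)/(255 − 25) = 4400/230 = 19.13.
p = 19 reproduces all three channels after rounding.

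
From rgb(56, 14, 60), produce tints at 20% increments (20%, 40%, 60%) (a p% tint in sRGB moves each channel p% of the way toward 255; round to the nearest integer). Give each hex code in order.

#603e63, #886e8a, #af9fb1

20%: (56 + 39.8 = 95.8→96, 14 + 48.2 = 62.2→62, 60 + 39 = 99→99) → #603e63
40%: (56 + 79.6 = 135.6→136, 14 + 96.4 = 110.4→110, 60 + 78 = 138→138) → #886e8a
60%: (56 + 119.4 = 175.4→175, 14 + 144.6 = 158.6→159, 60 + 117 = 177→177) → #af9fb1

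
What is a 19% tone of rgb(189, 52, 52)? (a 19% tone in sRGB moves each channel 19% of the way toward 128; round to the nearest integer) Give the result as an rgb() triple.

rgb(177, 66, 66)

A 19% tone moves each channel 19% toward 128:
  R: 189 − 11.59 = 177.41 → 177
  G: 52 + 14.44 = 66.44 → 66
  B: 52 + 0.19×(128−52) = 52 + 14.44 = 66.44 → 66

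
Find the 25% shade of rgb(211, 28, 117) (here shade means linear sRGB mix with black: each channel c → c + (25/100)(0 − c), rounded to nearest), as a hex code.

#9e1558

A 25% shade moves each channel 25% toward 0:
  R: 211 + 0.25×(0−211) = 211 − 52.75 = 158.25 → 158
  G: 28 + 0.25×(0−28) = 28 − 7 = 21 → 21
  B: 117 − 29.25 = 87.75 → 88
rgb(158, 21, 88) = #9e1558.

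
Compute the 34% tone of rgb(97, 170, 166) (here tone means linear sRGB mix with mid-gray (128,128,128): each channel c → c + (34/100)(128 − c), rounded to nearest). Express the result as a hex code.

A 34% tone moves each channel 34% toward 128:
  R: 97 + 0.34×(128−97) = 97 + 10.54 = 107.54 → 108
  G: 170 + 0.34×(128−170) = 170 − 14.28 = 155.72 → 156
  B: 166 − 12.92 = 153.08 → 153
rgb(108, 156, 153) = #6c9c99.

#6c9c99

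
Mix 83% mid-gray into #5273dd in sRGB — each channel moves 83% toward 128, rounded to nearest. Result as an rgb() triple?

#5273dd is rgb(82, 115, 221).
Lerp each channel 83% toward 128:
  R: 82 + 0.83×(128−82) = 82 + 38.18 = 120.18 → 120
  G: 115 + 10.79 = 125.79 → 126
  B: 221 + 0.83×(128−221) = 221 − 77.19 = 143.81 → 144

rgb(120, 126, 144)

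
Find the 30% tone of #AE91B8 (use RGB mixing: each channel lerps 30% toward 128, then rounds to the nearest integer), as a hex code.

#A08CA7

#AE91B8 is rgb(174, 145, 184).
A 30% tone moves each channel 30% toward 128:
  R: 174 − 13.8 = 160.2 → 160
  G: 145 − 5.1 = 139.9 → 140
  B: 184 − 16.8 = 167.2 → 167
rgb(160, 140, 167) = #A08CA7.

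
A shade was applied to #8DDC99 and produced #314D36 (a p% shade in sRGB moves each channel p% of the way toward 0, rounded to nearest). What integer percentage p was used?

#8DDC99 is rgb(141, 220, 153); #314D36 is rgb(49, 77, 54).
On the G channel (widest range): 77 ≈ 220 + (p/100)(0 − 220), so p ≈ 100×(77 − 220)/(0 − 220) = -14300/-220 = 65.00.
p = 65 reproduces all three channels after rounding.

65%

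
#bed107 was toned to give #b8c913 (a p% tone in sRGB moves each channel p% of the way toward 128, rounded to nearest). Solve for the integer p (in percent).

#bed107 is rgb(190, 209, 7); #b8c913 is rgb(184, 201, 19).
On the B channel (widest range): 19 ≈ 7 + (p/100)(128 − 7), so p ≈ 100×(19 − 7)/(128 − 7) = 1200/121 = 9.92.
p = 10 reproduces all three channels after rounding.

10%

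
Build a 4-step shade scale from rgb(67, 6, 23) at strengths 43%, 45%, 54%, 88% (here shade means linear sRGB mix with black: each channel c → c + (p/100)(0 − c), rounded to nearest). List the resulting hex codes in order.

#26030D, #25030D, #1F030B, #080103

43%: (67 − 28.81 = 38.19→38, 6 − 2.58 = 3.42→3, 23 − 9.89 = 13.11→13) → #26030D
45%: (67 − 30.15 = 36.85→37, 6 − 2.7 = 3.3→3, 23 − 10.35 = 12.65→13) → #25030D
54%: (67 − 36.18 = 30.82→31, 6 − 3.24 = 2.76→3, 23 − 12.42 = 10.58→11) → #1F030B
88%: (67 − 58.96 = 8.04→8, 6 − 5.28 = 0.72→1, 23 − 20.24 = 2.76→3) → #080103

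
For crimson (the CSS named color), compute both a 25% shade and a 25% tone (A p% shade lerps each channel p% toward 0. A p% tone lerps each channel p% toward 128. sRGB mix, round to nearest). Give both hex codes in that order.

CSS crimson is rgb(220, 20, 60).
25% shade:
  R: 220 + 0.25×(0−220) = 220 − 55 = 165 → 165
  G: 20 − 5 = 15 → 15
  B: 60 − 15 = 45 → 45
  → #A50F2D
25% tone:
  R: 220 − 23 = 197 → 197
  G: 20 + 0.25×(128−20) = 20 + 27 = 47 → 47
  B: 60 + 0.25×(128−60) = 60 + 17 = 77 → 77
  → #C52F4D

#A50F2D, #C52F4D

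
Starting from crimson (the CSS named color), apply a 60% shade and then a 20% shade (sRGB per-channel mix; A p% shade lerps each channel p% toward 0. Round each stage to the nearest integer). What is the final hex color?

#460613

CSS crimson is rgb(220, 20, 60).
A 60% shade moves each channel 60% toward 0:
  R: 220 + 0.6×(0−220) = 220 − 132 = 88 → 88
  G: 20 − 12 = 8 → 8
  B: 60 − 36 = 24 → 24
After the shade: rgb(88, 8, 24) = #580818.
Per channel, c → c + 0.2(0 − c):
  R: 88 + 0.2×(0−88) = 88 − 17.6 = 70.4 → 70
  G: 8 − 1.6 = 6.4 → 6
  B: 24 − 4.8 = 19.2 → 19
rgb(70, 6, 19) = #460613.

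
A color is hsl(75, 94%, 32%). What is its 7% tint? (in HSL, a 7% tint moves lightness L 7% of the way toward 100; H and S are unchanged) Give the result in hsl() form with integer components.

L moves 7% from 32 toward 100: 32 + 4.76 = 36.76 → 37.
H and S are unchanged.

hsl(75, 94%, 37%)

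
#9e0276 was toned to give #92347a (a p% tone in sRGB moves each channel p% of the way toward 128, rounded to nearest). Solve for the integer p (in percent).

40%

#9e0276 is rgb(158, 2, 118); #92347a is rgb(146, 52, 122).
On the G channel (widest range): 52 ≈ 2 + (p/100)(128 − 2), so p ≈ 100×(52 − 2)/(128 − 2) = 5000/126 = 39.68.
p = 40 reproduces all three channels after rounding.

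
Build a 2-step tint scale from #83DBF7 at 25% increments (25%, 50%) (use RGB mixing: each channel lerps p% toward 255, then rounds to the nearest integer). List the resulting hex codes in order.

#A2E4F9, #C1EDFB

#83DBF7 is rgb(131, 219, 247).
25%: (131 + 31 = 162→162, 219 + 9 = 228→228, 247 + 2 = 249→249) → #A2E4F9
50%: (131 + 62 = 193→193, 219 + 18 = 237→237, 247 + 4 = 251→251) → #C1EDFB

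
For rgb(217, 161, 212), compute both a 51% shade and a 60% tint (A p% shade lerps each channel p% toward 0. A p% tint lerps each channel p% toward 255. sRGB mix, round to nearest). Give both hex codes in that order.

#6a4f68, #f0d9ee

51% shade:
  R: 217 − 110.67 = 106.33 → 106
  G: 161 − 82.11 = 78.89 → 79
  B: 212 + 0.51×(0−212) = 212 − 108.12 = 103.88 → 104
  → #6a4f68
60% tint:
  R: 217 + 0.6×(255−217) = 217 + 22.8 = 239.8 → 240
  G: 161 + 0.6×(255−161) = 161 + 56.4 = 217.4 → 217
  B: 212 + 0.6×(255−212) = 212 + 25.8 = 237.8 → 238
  → #f0d9ee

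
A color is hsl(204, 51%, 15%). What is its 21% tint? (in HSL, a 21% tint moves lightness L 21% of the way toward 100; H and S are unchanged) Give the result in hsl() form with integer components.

hsl(204, 51%, 33%)

L moves 21% from 15 toward 100: 15 + 17.85 = 32.85 → 33.
H and S are unchanged.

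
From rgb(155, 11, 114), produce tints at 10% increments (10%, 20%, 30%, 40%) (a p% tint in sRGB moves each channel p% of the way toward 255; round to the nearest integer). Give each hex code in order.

#a52380, #af3c8e, #b9549c, #c36daa

10%: (155 + 10 = 165→165, 11 + 24.4 = 35.4→35, 114 + 14.1 = 128.1→128) → #a52380
20%: (155 + 20 = 175→175, 11 + 48.8 = 59.8→60, 114 + 28.2 = 142.2→142) → #af3c8e
30%: (155 + 30 = 185→185, 11 + 73.2 = 84.2→84, 114 + 42.3 = 156.3→156) → #b9549c
40%: (155 + 40 = 195→195, 11 + 97.6 = 108.6→109, 114 + 56.4 = 170.4→170) → #c36daa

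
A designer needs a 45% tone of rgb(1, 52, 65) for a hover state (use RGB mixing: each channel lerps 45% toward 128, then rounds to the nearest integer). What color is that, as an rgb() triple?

Per channel, c → c + 0.45(128 − c):
  R: 1 + 0.45×(128−1) = 1 + 57.15 = 58.15 → 58
  G: 52 + 0.45×(128−52) = 52 + 34.2 = 86.2 → 86
  B: 65 + 28.35 = 93.35 → 93

rgb(58, 86, 93)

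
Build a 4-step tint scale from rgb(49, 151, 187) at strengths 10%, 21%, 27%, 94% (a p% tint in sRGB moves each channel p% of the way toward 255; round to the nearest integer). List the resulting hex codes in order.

10%: (49 + 20.6 = 69.6→70, 151 + 10.4 = 161.4→161, 187 + 6.8 = 193.8→194) → #46a1c2
21%: (49 + 43.26 = 92.26→92, 151 + 21.84 = 172.84→173, 187 + 14.28 = 201.28→201) → #5cadc9
27%: (49 + 55.62 = 104.62→105, 151 + 28.08 = 179.08→179, 187 + 18.36 = 205.36→205) → #69b3cd
94%: (49 + 193.64 = 242.64→243, 151 + 97.76 = 248.76→249, 187 + 63.92 = 250.92→251) → #f3f9fb

#46a1c2, #5cadc9, #69b3cd, #f3f9fb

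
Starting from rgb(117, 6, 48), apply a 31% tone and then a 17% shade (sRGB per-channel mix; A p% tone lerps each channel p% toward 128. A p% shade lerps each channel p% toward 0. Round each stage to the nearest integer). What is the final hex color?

#64253D

Lerp each channel 31% toward 128:
  R: 117 + 0.31×(128−117) = 117 + 3.41 = 120.41 → 120
  G: 6 + 0.31×(128−6) = 6 + 37.82 = 43.82 → 44
  B: 48 + 0.31×(128−48) = 48 + 24.8 = 72.8 → 73
After the tone: rgb(120, 44, 73) = #782C49.
Per channel, c → c + 0.17(0 − c):
  R: 120 + 0.17×(0−120) = 120 − 20.4 = 99.6 → 100
  G: 44 − 7.48 = 36.52 → 37
  B: 73 + 0.17×(0−73) = 73 − 12.41 = 60.59 → 61
rgb(100, 37, 61) = #64253D.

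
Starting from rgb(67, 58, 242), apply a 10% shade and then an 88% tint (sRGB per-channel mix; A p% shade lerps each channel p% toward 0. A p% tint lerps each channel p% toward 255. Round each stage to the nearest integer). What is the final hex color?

Lerp each channel 10% toward 0:
  R: 67 − 6.7 = 60.3 → 60
  G: 58 + 0.1×(0−58) = 58 − 5.8 = 52.2 → 52
  B: 242 + 0.1×(0−242) = 242 − 24.2 = 217.8 → 218
After the shade: rgb(60, 52, 218) = #3c34da.
Lerp each channel 88% toward 255:
  R: 60 + 0.88×(255−60) = 60 + 171.6 = 231.6 → 232
  G: 52 + 0.88×(255−52) = 52 + 178.64 = 230.64 → 231
  B: 218 + 0.88×(255−218) = 218 + 32.56 = 250.56 → 251
rgb(232, 231, 251) = #e8e7fb.

#e8e7fb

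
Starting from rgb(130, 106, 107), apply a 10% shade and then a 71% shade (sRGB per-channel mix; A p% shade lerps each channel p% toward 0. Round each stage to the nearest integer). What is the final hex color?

Per channel, c → c + 0.1(0 − c):
  R: 130 − 13 = 117 → 117
  G: 106 + 0.1×(0−106) = 106 − 10.6 = 95.4 → 95
  B: 107 − 10.7 = 96.3 → 96
After the shade: rgb(117, 95, 96) = #755f60.
Per channel, c → c + 0.71(0 − c):
  R: 117 + 0.71×(0−117) = 117 − 83.07 = 33.93 → 34
  G: 95 − 67.45 = 27.55 → 28
  B: 96 + 0.71×(0−96) = 96 − 68.16 = 27.84 → 28
rgb(34, 28, 28) = #221c1c.

#221c1c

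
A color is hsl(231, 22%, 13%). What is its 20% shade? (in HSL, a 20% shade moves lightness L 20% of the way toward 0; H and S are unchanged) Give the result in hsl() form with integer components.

hsl(231, 22%, 10%)

L moves 20% from 13 toward 0: 13 − 2.6 = 10.4 → 10.
H and S are unchanged.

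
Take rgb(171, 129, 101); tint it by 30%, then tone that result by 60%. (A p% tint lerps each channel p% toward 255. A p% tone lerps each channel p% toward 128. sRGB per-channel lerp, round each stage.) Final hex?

#9B9088

Per channel, c → c + 0.3(255 − c):
  R: 171 + 0.3×(255−171) = 171 + 25.2 = 196.2 → 196
  G: 129 + 0.3×(255−129) = 129 + 37.8 = 166.8 → 167
  B: 101 + 46.2 = 147.2 → 147
After the tint: rgb(196, 167, 147) = #C4A793.
Per channel, c → c + 0.6(128 − c):
  R: 196 + 0.6×(128−196) = 196 − 40.8 = 155.2 → 155
  G: 167 + 0.6×(128−167) = 167 − 23.4 = 143.6 → 144
  B: 147 − 11.4 = 135.6 → 136
rgb(155, 144, 136) = #9B9088.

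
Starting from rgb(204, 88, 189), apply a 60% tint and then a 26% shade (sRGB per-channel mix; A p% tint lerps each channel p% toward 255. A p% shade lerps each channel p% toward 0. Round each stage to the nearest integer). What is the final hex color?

#ae8ba9

Per channel, c → c + 0.6(255 − c):
  R: 204 + 0.6×(255−204) = 204 + 30.6 = 234.6 → 235
  G: 88 + 0.6×(255−88) = 88 + 100.2 = 188.2 → 188
  B: 189 + 39.6 = 228.6 → 229
After the tint: rgb(235, 188, 229) = #ebbce5.
Per channel, c → c + 0.26(0 − c):
  R: 235 − 61.1 = 173.9 → 174
  G: 188 + 0.26×(0−188) = 188 − 48.88 = 139.12 → 139
  B: 229 − 59.54 = 169.46 → 169
rgb(174, 139, 169) = #ae8ba9.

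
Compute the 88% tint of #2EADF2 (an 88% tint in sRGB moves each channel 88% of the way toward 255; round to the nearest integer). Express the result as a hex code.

#E6F5FD

#2EADF2 is rgb(46, 173, 242).
Per channel, c → c + 0.88(255 − c):
  R: 46 + 183.92 = 229.92 → 230
  G: 173 + 0.88×(255−173) = 173 + 72.16 = 245.16 → 245
  B: 242 + 0.88×(255−242) = 242 + 11.44 = 253.44 → 253
rgb(230, 245, 253) = #E6F5FD.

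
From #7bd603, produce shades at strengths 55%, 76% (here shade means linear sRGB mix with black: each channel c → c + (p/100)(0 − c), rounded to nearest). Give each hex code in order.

#376001, #1e3301

#7bd603 is rgb(123, 214, 3).
55%: (123 − 67.65 = 55.35→55, 214 − 117.7 = 96.3→96, 3 − 1.65 = 1.35→1) → #376001
76%: (123 − 93.48 = 29.52→30, 214 − 162.64 = 51.36→51, 3 − 2.28 = 0.72→1) → #1e3301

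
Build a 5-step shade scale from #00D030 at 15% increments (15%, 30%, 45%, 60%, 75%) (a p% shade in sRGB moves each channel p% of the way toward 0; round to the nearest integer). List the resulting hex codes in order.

#00B129, #009222, #00721A, #005313, #00340C

#00D030 is rgb(0, 208, 48).
15%: (0→0, 208 − 31.2 = 176.8→177, 48 − 7.2 = 40.8→41) → #00B129
30%: (0→0, 208 − 62.4 = 145.6→146, 48 − 14.4 = 33.6→34) → #009222
45%: (0→0, 208 − 93.6 = 114.4→114, 48 − 21.6 = 26.4→26) → #00721A
60%: (0→0, 208 − 124.8 = 83.2→83, 48 − 28.8 = 19.2→19) → #005313
75%: (0→0, 208 − 156 = 52→52, 48 − 36 = 12→12) → #00340C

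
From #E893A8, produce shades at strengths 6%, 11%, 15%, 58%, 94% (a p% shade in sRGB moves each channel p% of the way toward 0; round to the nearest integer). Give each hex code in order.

#E893A8 is rgb(232, 147, 168).
6%: (232 − 13.92 = 218.08→218, 147 − 8.82 = 138.18→138, 168 − 10.08 = 157.92→158) → #DA8A9E
11%: (232 − 25.52 = 206.48→206, 147 − 16.17 = 130.83→131, 168 − 18.48 = 149.52→150) → #CE8396
15%: (232 − 34.8 = 197.2→197, 147 − 22.05 = 124.95→125, 168 − 25.2 = 142.8→143) → #C57D8F
58%: (232 − 134.56 = 97.44→97, 147 − 85.26 = 61.74→62, 168 − 97.44 = 70.56→71) → #613E47
94%: (232 − 218.08 = 13.92→14, 147 − 138.18 = 8.82→9, 168 − 157.92 = 10.08→10) → #0E090A

#DA8A9E, #CE8396, #C57D8F, #613E47, #0E090A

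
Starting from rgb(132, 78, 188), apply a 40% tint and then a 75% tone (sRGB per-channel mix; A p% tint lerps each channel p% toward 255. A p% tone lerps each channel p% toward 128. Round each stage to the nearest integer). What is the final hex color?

#8D8596

Per channel, c → c + 0.4(255 − c):
  R: 132 + 49.2 = 181.2 → 181
  G: 78 + 70.8 = 148.8 → 149
  B: 188 + 0.4×(255−188) = 188 + 26.8 = 214.8 → 215
After the tint: rgb(181, 149, 215) = #B595D7.
Lerp each channel 75% toward 128:
  R: 181 − 39.75 = 141.25 → 141
  G: 149 + 0.75×(128−149) = 149 − 15.75 = 133.25 → 133
  B: 215 − 65.25 = 149.75 → 150
rgb(141, 133, 150) = #8D8596.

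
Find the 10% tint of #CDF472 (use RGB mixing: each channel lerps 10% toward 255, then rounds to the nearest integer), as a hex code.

#CDF472 is rgb(205, 244, 114).
Lerp each channel 10% toward 255:
  R: 205 + 0.1×(255−205) = 205 + 5 = 210 → 210
  G: 244 + 0.1×(255−244) = 244 + 1.1 = 245.1 → 245
  B: 114 + 0.1×(255−114) = 114 + 14.1 = 128.1 → 128
rgb(210, 245, 128) = #D2F580.

#D2F580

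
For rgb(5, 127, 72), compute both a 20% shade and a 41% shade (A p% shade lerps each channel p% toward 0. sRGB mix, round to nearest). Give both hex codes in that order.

20% shade:
  R: 5 − 1 = 4 → 4
  G: 127 − 25.4 = 101.6 → 102
  B: 72 − 14.4 = 57.6 → 58
  → #04663A
41% shade:
  R: 5 + 0.41×(0−5) = 5 − 2.05 = 2.95 → 3
  G: 127 + 0.41×(0−127) = 127 − 52.07 = 74.93 → 75
  B: 72 + 0.41×(0−72) = 72 − 29.52 = 42.48 → 42
  → #034B2A

#04663A, #034B2A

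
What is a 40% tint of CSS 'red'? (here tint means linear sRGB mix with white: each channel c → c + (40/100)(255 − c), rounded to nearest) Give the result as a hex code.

CSS red is rgb(255, 0, 0).
Lerp each channel 40% toward 255:
  R: 255 + 0 = 255 → 255
  G: 0 + 102 = 102 → 102
  B: 0 + 0.4×(255−0) = 0 + 102 = 102 → 102
rgb(255, 102, 102) = #FF6666.

#FF6666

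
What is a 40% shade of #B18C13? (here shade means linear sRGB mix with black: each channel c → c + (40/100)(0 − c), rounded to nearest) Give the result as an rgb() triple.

rgb(106, 84, 11)

#B18C13 is rgb(177, 140, 19).
A 40% shade moves each channel 40% toward 0:
  R: 177 + 0.4×(0−177) = 177 − 70.8 = 106.2 → 106
  G: 140 + 0.4×(0−140) = 140 − 56 = 84 → 84
  B: 19 − 7.6 = 11.4 → 11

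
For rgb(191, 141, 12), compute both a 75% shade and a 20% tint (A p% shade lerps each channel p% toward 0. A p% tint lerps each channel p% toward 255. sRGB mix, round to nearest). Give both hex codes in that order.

#302303, #CCA43D

75% shade:
  R: 191 + 0.75×(0−191) = 191 − 143.25 = 47.75 → 48
  G: 141 − 105.75 = 35.25 → 35
  B: 12 + 0.75×(0−12) = 12 − 9 = 3 → 3
  → #302303
20% tint:
  R: 191 + 12.8 = 203.8 → 204
  G: 141 + 22.8 = 163.8 → 164
  B: 12 + 48.6 = 60.6 → 61
  → #CCA43D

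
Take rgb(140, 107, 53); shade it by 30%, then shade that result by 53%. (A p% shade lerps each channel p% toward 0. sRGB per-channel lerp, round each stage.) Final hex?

A 30% shade moves each channel 30% toward 0:
  R: 140 − 42 = 98 → 98
  G: 107 − 32.1 = 74.9 → 75
  B: 53 − 15.9 = 37.1 → 37
After the shade: rgb(98, 75, 37) = #624B25.
Lerp each channel 53% toward 0:
  R: 98 + 0.53×(0−98) = 98 − 51.94 = 46.06 → 46
  G: 75 + 0.53×(0−75) = 75 − 39.75 = 35.25 → 35
  B: 37 + 0.53×(0−37) = 37 − 19.61 = 17.39 → 17
rgb(46, 35, 17) = #2E2311.

#2E2311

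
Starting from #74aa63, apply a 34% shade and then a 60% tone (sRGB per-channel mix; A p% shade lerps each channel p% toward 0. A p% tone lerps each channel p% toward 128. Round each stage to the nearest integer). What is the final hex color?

#74aa63 is rgb(116, 170, 99).
A 34% shade moves each channel 34% toward 0:
  R: 116 + 0.34×(0−116) = 116 − 39.44 = 76.56 → 77
  G: 170 + 0.34×(0−170) = 170 − 57.8 = 112.2 → 112
  B: 99 + 0.34×(0−99) = 99 − 33.66 = 65.34 → 65
After the shade: rgb(77, 112, 65) = #4d7041.
A 60% tone moves each channel 60% toward 128:
  R: 77 + 0.6×(128−77) = 77 + 30.6 = 107.6 → 108
  G: 112 + 0.6×(128−112) = 112 + 9.6 = 121.6 → 122
  B: 65 + 37.8 = 102.8 → 103
rgb(108, 122, 103) = #6c7a67.

#6c7a67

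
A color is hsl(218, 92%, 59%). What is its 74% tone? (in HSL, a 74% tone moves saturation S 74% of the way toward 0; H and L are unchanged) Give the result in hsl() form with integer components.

hsl(218, 24%, 59%)

S moves 74% from 92 toward 0: 92 − 68.08 = 23.92 → 24.
H and L are unchanged.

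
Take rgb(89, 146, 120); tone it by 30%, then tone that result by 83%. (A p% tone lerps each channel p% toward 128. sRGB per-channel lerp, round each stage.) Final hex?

A 30% tone moves each channel 30% toward 128:
  R: 89 + 0.3×(128−89) = 89 + 11.7 = 100.7 → 101
  G: 146 + 0.3×(128−146) = 146 − 5.4 = 140.6 → 141
  B: 120 + 0.3×(128−120) = 120 + 2.4 = 122.4 → 122
After the tone: rgb(101, 141, 122) = #658d7a.
Lerp each channel 83% toward 128:
  R: 101 + 22.41 = 123.41 → 123
  G: 141 + 0.83×(128−141) = 141 − 10.79 = 130.21 → 130
  B: 122 + 0.83×(128−122) = 122 + 4.98 = 126.98 → 127
rgb(123, 130, 127) = #7b827f.

#7b827f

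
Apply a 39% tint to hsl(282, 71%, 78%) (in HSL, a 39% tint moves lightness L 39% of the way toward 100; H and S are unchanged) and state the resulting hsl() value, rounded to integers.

L moves 39% from 78 toward 100: 78 + 8.58 = 86.58 → 87.
H and S are unchanged.

hsl(282, 71%, 87%)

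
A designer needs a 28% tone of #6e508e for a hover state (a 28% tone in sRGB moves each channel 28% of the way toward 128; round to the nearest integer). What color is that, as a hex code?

#6e508e is rgb(110, 80, 142).
A 28% tone moves each channel 28% toward 128:
  R: 110 + 0.28×(128−110) = 110 + 5.04 = 115.04 → 115
  G: 80 + 0.28×(128−80) = 80 + 13.44 = 93.44 → 93
  B: 142 + 0.28×(128−142) = 142 − 3.92 = 138.08 → 138
rgb(115, 93, 138) = #735d8a.

#735d8a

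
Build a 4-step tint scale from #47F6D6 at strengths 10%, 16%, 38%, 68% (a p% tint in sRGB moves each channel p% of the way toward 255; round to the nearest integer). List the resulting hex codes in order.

#47F6D6 is rgb(71, 246, 214).
10%: (71 + 18.4 = 89.4→89, 246 + 0.9 = 246.9→247, 214 + 4.1 = 218.1→218) → #59F7DA
16%: (71 + 29.44 = 100.44→100, 246 + 1.44 = 247.44→247, 214 + 6.56 = 220.56→221) → #64F7DD
38%: (71 + 69.92 = 140.92→141, 246 + 3.42 = 249.42→249, 214 + 15.58 = 229.58→230) → #8DF9E6
68%: (71 + 125.12 = 196.12→196, 246 + 6.12 = 252.12→252, 214 + 27.88 = 241.88→242) → #C4FCF2

#59F7DA, #64F7DD, #8DF9E6, #C4FCF2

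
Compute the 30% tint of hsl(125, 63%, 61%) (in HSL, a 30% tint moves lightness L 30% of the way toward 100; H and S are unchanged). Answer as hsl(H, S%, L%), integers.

hsl(125, 63%, 73%)

L moves 30% from 61 toward 100: 61 + 11.7 = 72.7 → 73.
H and S are unchanged.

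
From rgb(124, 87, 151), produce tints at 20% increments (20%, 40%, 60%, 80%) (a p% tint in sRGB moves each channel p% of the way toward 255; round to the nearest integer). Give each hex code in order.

20%: (124 + 26.2 = 150.2→150, 87 + 33.6 = 120.6→121, 151 + 20.8 = 171.8→172) → #9679ac
40%: (124 + 52.4 = 176.4→176, 87 + 67.2 = 154.2→154, 151 + 41.6 = 192.6→193) → #b09ac1
60%: (124 + 78.6 = 202.6→203, 87 + 100.8 = 187.8→188, 151 + 62.4 = 213.4→213) → #cbbcd5
80%: (124 + 104.8 = 228.8→229, 87 + 134.4 = 221.4→221, 151 + 83.2 = 234.2→234) → #e5ddea

#9679ac, #b09ac1, #cbbcd5, #e5ddea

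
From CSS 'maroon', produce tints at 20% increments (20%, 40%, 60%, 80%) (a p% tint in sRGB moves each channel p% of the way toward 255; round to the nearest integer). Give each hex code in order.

#993333, #B36666, #CC9999, #E6CCCC

CSS maroon is rgb(128, 0, 0).
20%: (128 + 25.4 = 153.4→153, 0 + 51 = 51→51, 0 + 51 = 51→51) → #993333
40%: (128 + 50.8 = 178.8→179, 0 + 102 = 102→102, 0 + 102 = 102→102) → #B36666
60%: (128 + 76.2 = 204.2→204, 0 + 153 = 153→153, 0 + 153 = 153→153) → #CC9999
80%: (128 + 101.6 = 229.6→230, 0 + 204 = 204→204, 0 + 204 = 204→204) → #E6CCCC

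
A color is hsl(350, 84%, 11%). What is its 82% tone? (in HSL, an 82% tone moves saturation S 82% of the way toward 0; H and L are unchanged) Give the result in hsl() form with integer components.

S moves 82% from 84 toward 0: 84 − 68.88 = 15.12 → 15.
H and L are unchanged.

hsl(350, 15%, 11%)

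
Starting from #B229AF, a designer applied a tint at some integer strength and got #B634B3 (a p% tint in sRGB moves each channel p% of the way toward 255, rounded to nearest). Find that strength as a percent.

#B229AF is rgb(178, 41, 175); #B634B3 is rgb(182, 52, 179).
On the G channel (widest range): 52 ≈ 41 + (p/100)(255 − 41), so p ≈ 100×(52 − 41)/(255 − 41) = 1100/214 = 5.14.
p = 5 reproduces all three channels after rounding.

5%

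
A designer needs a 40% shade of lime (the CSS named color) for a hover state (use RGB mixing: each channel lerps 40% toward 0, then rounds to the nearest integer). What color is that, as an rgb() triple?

rgb(0, 153, 0)

CSS lime is rgb(0, 255, 0).
Per channel, c → c + 0.4(0 − c):
  R: 0 + 0.4×(0−0) = 0 + 0 = 0 → 0
  G: 255 + 0.4×(0−255) = 255 − 102 = 153 → 153
  B: 0 + 0 = 0 → 0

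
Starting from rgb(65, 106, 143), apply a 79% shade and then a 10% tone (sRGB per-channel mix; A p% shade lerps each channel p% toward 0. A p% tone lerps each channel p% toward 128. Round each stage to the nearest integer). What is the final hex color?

#192128

Lerp each channel 79% toward 0:
  R: 65 + 0.79×(0−65) = 65 − 51.35 = 13.65 → 14
  G: 106 + 0.79×(0−106) = 106 − 83.74 = 22.26 → 22
  B: 143 + 0.79×(0−143) = 143 − 112.97 = 30.03 → 30
After the shade: rgb(14, 22, 30) = #0E161E.
Per channel, c → c + 0.1(128 − c):
  R: 14 + 0.1×(128−14) = 14 + 11.4 = 25.4 → 25
  G: 22 + 0.1×(128−22) = 22 + 10.6 = 32.6 → 33
  B: 30 + 9.8 = 39.8 → 40
rgb(25, 33, 40) = #192128.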